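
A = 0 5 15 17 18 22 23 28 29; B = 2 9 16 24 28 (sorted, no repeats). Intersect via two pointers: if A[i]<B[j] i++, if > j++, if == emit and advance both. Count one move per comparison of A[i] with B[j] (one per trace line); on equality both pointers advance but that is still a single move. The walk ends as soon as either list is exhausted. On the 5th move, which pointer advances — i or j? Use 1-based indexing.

i

i=1 j=1: 0<2, i++
i=2 j=1: 5>2, j++
i=2 j=2: 5<9, i++
i=3 j=2: 15>9, j++
i=3 j=3: 15<16, i++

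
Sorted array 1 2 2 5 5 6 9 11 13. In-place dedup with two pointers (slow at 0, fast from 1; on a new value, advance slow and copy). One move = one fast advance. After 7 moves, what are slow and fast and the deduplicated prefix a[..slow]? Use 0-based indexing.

slow=0 fast=1: a[fast]=2≠a[slow]=1 write a[1]=2, slow++,fast++
slow=1 fast=2: a[fast]=2=a[slow] dup, fast++
slow=1 fast=3: a[fast]=5≠a[slow]=2 write a[2]=5, slow++,fast++
slow=2 fast=4: a[fast]=5=a[slow] dup, fast++
slow=2 fast=5: a[fast]=6≠a[slow]=5 write a[3]=6, slow++,fast++
slow=3 fast=6: a[fast]=9≠a[slow]=6 write a[4]=9, slow++,fast++
slow=4 fast=7: a[fast]=11≠a[slow]=9 write a[5]=11, slow++,fast++

slow=5, fast=8, prefix=[1, 2, 5, 6, 9, 11]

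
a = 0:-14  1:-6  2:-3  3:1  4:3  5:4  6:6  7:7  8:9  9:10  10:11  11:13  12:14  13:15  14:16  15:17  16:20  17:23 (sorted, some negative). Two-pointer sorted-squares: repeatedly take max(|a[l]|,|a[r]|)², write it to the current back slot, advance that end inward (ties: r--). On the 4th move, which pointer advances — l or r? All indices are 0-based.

r

l=0 r=17: |-14|<=|23| out[17]=529, r--
l=0 r=16: |-14|<=|20| out[16]=400, r--
l=0 r=15: |-14|<=|17| out[15]=289, r--
l=0 r=14: |-14|<=|16| out[14]=256, r--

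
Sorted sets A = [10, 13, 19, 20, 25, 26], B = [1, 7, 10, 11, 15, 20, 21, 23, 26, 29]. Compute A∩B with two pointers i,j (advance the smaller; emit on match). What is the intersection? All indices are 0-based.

[i=0,j=0] 10>1 → j++
[i=0,j=1] 10>7 → j++
[i=0,j=2] 10==10 emit → i++,j++
[i=1,j=3] 13>11 → j++
[i=1,j=4] 13<15 → i++
[i=2,j=4] 19>15 → j++
[i=2,j=5] 19<20 → i++
[i=3,j=5] 20==20 emit → i++,j++
[i=4,j=6] 25>21 → j++
[i=4,j=7] 25>23 → j++
[i=4,j=8] 25<26 → i++
[i=5,j=8] 26==26 emit → i++,j++

intersection = [10, 20, 26]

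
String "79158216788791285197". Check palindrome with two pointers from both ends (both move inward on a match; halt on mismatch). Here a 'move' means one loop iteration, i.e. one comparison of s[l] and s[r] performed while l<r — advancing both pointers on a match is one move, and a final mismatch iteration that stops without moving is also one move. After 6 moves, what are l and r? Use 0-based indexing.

l=6, r=13

[0,19] '7'=='7' → l++,r--
[1,18] '9'=='9' → l++,r--
[2,17] '1'=='1' → l++,r--
[3,16] '5'=='5' → l++,r--
[4,15] '8'=='8' → l++,r--
[5,14] '2'=='2' → l++,r--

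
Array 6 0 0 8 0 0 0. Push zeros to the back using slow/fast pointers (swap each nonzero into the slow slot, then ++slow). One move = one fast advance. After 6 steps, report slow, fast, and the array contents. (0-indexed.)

slow=2, fast=6, a=[6, 8, 0, 0, 0, 0, 0]

slow=0 fast=0: a[fast]=6≠0 swap→a[0]=6, slow++,fast++
slow=1 fast=1: a[fast]=0, fast++
slow=1 fast=2: a[fast]=0, fast++
slow=1 fast=3: a[fast]=8≠0 swap→a[1]=8, slow++,fast++
slow=2 fast=4: a[fast]=0, fast++
slow=2 fast=5: a[fast]=0, fast++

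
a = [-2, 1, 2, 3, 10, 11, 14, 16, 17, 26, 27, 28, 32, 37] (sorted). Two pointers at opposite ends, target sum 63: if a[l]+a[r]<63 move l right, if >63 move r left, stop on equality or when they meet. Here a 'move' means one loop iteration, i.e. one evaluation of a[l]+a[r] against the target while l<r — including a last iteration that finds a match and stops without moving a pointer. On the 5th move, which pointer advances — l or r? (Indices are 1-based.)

[1,14] -2+37=35 <63 → l++
[2,14] 1+37=38 <63 → l++
[3,14] 2+37=39 <63 → l++
[4,14] 3+37=40 <63 → l++
[5,14] 10+37=47 <63 → l++

l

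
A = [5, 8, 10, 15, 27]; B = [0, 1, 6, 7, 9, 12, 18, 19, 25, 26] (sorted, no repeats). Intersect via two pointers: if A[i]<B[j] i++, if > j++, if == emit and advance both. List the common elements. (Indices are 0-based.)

intersection = []

i=0 j=0: 5>0, j++
i=0 j=1: 5>1, j++
i=0 j=2: 5<6, i++
i=1 j=2: 8>6, j++
i=1 j=3: 8>7, j++
i=1 j=4: 8<9, i++
i=2 j=4: 10>9, j++
i=2 j=5: 10<12, i++
i=3 j=5: 15>12, j++
i=3 j=6: 15<18, i++
i=4 j=6: 27>18, j++
i=4 j=7: 27>19, j++
i=4 j=8: 27>25, j++
i=4 j=9: 27>26, j++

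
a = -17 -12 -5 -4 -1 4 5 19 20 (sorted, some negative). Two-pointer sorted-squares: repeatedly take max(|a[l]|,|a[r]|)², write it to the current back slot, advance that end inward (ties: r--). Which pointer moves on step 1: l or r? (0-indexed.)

r

l=0 r=8: |-17|<=|20| out[8]=400, r--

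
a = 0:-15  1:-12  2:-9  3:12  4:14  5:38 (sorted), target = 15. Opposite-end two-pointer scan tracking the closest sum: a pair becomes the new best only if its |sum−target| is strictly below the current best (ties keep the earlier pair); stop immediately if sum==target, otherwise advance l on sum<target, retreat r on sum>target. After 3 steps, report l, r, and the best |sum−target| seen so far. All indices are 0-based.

l=2, r=4, best |Δ|=8

l=0 r=5: -15+38=23 d=8 *, r--
l=0 r=4: -15+14=-1 d=16, l++
l=1 r=4: -12+14=2 d=13, l++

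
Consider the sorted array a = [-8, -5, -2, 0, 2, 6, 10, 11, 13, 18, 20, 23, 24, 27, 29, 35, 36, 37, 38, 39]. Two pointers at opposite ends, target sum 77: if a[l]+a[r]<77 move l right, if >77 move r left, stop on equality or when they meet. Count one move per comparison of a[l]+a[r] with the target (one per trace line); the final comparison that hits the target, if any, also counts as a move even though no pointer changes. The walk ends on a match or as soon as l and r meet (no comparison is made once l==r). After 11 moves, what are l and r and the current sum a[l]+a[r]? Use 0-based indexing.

l=11, r=19, sum=62

l=0 r=19: -8+39=31 <77, l++
l=1 r=19: -5+39=34 <77, l++
l=2 r=19: -2+39=37 <77, l++
l=3 r=19: 0+39=39 <77, l++
l=4 r=19: 2+39=41 <77, l++
l=5 r=19: 6+39=45 <77, l++
l=6 r=19: 10+39=49 <77, l++
l=7 r=19: 11+39=50 <77, l++
l=8 r=19: 13+39=52 <77, l++
l=9 r=19: 18+39=57 <77, l++
l=10 r=19: 20+39=59 <77, l++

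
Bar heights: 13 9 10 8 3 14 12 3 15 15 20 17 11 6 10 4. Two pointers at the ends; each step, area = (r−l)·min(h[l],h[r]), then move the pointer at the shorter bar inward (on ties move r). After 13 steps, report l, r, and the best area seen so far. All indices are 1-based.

l=1 r=16: min(13,4)*15=60 best=60 *, r--
l=1 r=15: min(13,10)*14=140 best=140 *, r--
l=1 r=14: min(13,6)*13=78 best=140, r--
l=1 r=13: min(13,11)*12=132 best=140, r--
l=1 r=12: min(13,17)*11=143 best=143 *, l++
l=2 r=12: min(9,17)*10=90 best=143, l++
l=3 r=12: min(10,17)*9=90 best=143, l++
l=4 r=12: min(8,17)*8=64 best=143, l++
l=5 r=12: min(3,17)*7=21 best=143, l++
l=6 r=12: min(14,17)*6=84 best=143, l++
l=7 r=12: min(12,17)*5=60 best=143, l++
l=8 r=12: min(3,17)*4=12 best=143, l++
l=9 r=12: min(15,17)*3=45 best=143, l++

l=10, r=12, best area=143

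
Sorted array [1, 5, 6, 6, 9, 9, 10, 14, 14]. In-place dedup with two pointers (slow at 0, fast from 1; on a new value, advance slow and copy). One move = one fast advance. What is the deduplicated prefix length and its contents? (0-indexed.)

length 6; prefix = [1, 5, 6, 9, 10, 14]

slow=0 fast=1: a[fast]=5≠a[slow]=1 write a[1]=5, slow++,fast++
slow=1 fast=2: a[fast]=6≠a[slow]=5 write a[2]=6, slow++,fast++
slow=2 fast=3: a[fast]=6=a[slow] dup, fast++
slow=2 fast=4: a[fast]=9≠a[slow]=6 write a[3]=9, slow++,fast++
slow=3 fast=5: a[fast]=9=a[slow] dup, fast++
slow=3 fast=6: a[fast]=10≠a[slow]=9 write a[4]=10, slow++,fast++
slow=4 fast=7: a[fast]=14≠a[slow]=10 write a[5]=14, slow++,fast++
slow=5 fast=8: a[fast]=14=a[slow] dup, fast++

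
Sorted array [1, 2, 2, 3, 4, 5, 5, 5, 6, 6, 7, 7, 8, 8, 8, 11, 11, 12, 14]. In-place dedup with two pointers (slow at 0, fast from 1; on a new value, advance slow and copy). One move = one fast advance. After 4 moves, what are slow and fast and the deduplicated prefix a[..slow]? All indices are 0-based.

slow=3, fast=5, prefix=[1, 2, 3, 4]

(s=0,f=1) a[fast]=2≠a[slow]=1 write a[1]=2 → slow++,fast++
(s=1,f=2) a[fast]=2=a[slow] dup → fast++
(s=1,f=3) a[fast]=3≠a[slow]=2 write a[2]=3 → slow++,fast++
(s=2,f=4) a[fast]=4≠a[slow]=3 write a[3]=4 → slow++,fast++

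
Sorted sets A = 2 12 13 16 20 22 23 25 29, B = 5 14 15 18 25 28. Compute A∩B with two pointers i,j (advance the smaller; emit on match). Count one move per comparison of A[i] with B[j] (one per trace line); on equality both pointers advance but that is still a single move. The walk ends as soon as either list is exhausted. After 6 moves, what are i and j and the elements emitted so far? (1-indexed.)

[i=1,j=1] 2<5 → i++
[i=2,j=1] 12>5 → j++
[i=2,j=2] 12<14 → i++
[i=3,j=2] 13<14 → i++
[i=4,j=2] 16>14 → j++
[i=4,j=3] 16>15 → j++

i=4, j=4, emitted=[]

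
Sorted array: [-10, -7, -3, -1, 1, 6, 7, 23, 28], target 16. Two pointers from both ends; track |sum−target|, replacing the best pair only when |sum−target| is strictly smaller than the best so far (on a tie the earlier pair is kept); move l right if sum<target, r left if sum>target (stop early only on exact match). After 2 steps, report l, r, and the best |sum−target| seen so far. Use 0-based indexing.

l=1, r=7, best |Δ|=2

l=0 r=8: -10+28=18 d=2 *, r--
l=0 r=7: -10+23=13 d=3, l++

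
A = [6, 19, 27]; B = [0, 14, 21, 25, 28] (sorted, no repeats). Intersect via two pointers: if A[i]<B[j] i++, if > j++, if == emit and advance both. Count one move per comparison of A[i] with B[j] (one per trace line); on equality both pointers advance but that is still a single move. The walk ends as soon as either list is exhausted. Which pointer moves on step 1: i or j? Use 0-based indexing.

i=0 j=0: 6>0, j++

j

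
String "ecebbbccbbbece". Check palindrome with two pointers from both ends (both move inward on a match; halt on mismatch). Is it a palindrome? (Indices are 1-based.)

palindrome

[1,14] 'e'=='e' → l++,r--
[2,13] 'c'=='c' → l++,r--
[3,12] 'e'=='e' → l++,r--
[4,11] 'b'=='b' → l++,r--
[5,10] 'b'=='b' → l++,r--
[6,9] 'b'=='b' → l++,r--
[7,8] 'c'=='c' → l++,r--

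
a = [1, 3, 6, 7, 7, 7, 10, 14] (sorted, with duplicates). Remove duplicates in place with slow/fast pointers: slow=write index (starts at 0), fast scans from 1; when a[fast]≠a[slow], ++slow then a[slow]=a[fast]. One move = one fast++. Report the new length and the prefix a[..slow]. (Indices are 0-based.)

length 6; prefix = [1, 3, 6, 7, 10, 14]

slow=0 fast=1: a[fast]=3≠a[slow]=1 write a[1]=3, slow++,fast++
slow=1 fast=2: a[fast]=6≠a[slow]=3 write a[2]=6, slow++,fast++
slow=2 fast=3: a[fast]=7≠a[slow]=6 write a[3]=7, slow++,fast++
slow=3 fast=4: a[fast]=7=a[slow] dup, fast++
slow=3 fast=5: a[fast]=7=a[slow] dup, fast++
slow=3 fast=6: a[fast]=10≠a[slow]=7 write a[4]=10, slow++,fast++
slow=4 fast=7: a[fast]=14≠a[slow]=10 write a[5]=14, slow++,fast++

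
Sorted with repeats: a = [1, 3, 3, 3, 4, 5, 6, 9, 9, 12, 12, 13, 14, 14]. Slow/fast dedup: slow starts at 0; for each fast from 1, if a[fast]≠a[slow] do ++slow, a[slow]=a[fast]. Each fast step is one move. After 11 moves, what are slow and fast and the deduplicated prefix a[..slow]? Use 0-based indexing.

slow=0 fast=1: a[fast]=3≠a[slow]=1 write a[1]=3, slow++,fast++
slow=1 fast=2: a[fast]=3=a[slow] dup, fast++
slow=1 fast=3: a[fast]=3=a[slow] dup, fast++
slow=1 fast=4: a[fast]=4≠a[slow]=3 write a[2]=4, slow++,fast++
slow=2 fast=5: a[fast]=5≠a[slow]=4 write a[3]=5, slow++,fast++
slow=3 fast=6: a[fast]=6≠a[slow]=5 write a[4]=6, slow++,fast++
slow=4 fast=7: a[fast]=9≠a[slow]=6 write a[5]=9, slow++,fast++
slow=5 fast=8: a[fast]=9=a[slow] dup, fast++
slow=5 fast=9: a[fast]=12≠a[slow]=9 write a[6]=12, slow++,fast++
slow=6 fast=10: a[fast]=12=a[slow] dup, fast++
slow=6 fast=11: a[fast]=13≠a[slow]=12 write a[7]=13, slow++,fast++

slow=7, fast=12, prefix=[1, 3, 4, 5, 6, 9, 12, 13]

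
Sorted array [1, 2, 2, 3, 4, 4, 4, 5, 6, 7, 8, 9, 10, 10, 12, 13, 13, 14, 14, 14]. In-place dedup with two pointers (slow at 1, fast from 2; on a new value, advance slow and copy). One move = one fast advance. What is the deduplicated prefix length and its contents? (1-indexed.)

length 13; prefix = [1, 2, 3, 4, 5, 6, 7, 8, 9, 10, 12, 13, 14]

(s=1,f=2) a[fast]=2≠a[slow]=1 write a[2]=2 → slow++,fast++
(s=2,f=3) a[fast]=2=a[slow] dup → fast++
(s=2,f=4) a[fast]=3≠a[slow]=2 write a[3]=3 → slow++,fast++
(s=3,f=5) a[fast]=4≠a[slow]=3 write a[4]=4 → slow++,fast++
(s=4,f=6) a[fast]=4=a[slow] dup → fast++
(s=4,f=7) a[fast]=4=a[slow] dup → fast++
(s=4,f=8) a[fast]=5≠a[slow]=4 write a[5]=5 → slow++,fast++
(s=5,f=9) a[fast]=6≠a[slow]=5 write a[6]=6 → slow++,fast++
(s=6,f=10) a[fast]=7≠a[slow]=6 write a[7]=7 → slow++,fast++
(s=7,f=11) a[fast]=8≠a[slow]=7 write a[8]=8 → slow++,fast++
(s=8,f=12) a[fast]=9≠a[slow]=8 write a[9]=9 → slow++,fast++
(s=9,f=13) a[fast]=10≠a[slow]=9 write a[10]=10 → slow++,fast++
(s=10,f=14) a[fast]=10=a[slow] dup → fast++
(s=10,f=15) a[fast]=12≠a[slow]=10 write a[11]=12 → slow++,fast++
(s=11,f=16) a[fast]=13≠a[slow]=12 write a[12]=13 → slow++,fast++
(s=12,f=17) a[fast]=13=a[slow] dup → fast++
(s=12,f=18) a[fast]=14≠a[slow]=13 write a[13]=14 → slow++,fast++
(s=13,f=19) a[fast]=14=a[slow] dup → fast++
(s=13,f=20) a[fast]=14=a[slow] dup → fast++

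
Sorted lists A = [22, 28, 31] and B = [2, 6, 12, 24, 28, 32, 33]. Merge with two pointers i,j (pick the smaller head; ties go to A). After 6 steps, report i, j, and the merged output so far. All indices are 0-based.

i=2, j=4, merged so far=[2, 6, 12, 22, 24, 28]

[i=0,j=0] A[i]=22>B[j]=2 take 2 → j++
[i=0,j=1] A[i]=22>B[j]=6 take 6 → j++
[i=0,j=2] A[i]=22>B[j]=12 take 12 → j++
[i=0,j=3] A[i]=22<=B[j]=24 take 22 → i++
[i=1,j=3] A[i]=28>B[j]=24 take 24 → j++
[i=1,j=4] A[i]=28<=B[j]=28 take 28 → i++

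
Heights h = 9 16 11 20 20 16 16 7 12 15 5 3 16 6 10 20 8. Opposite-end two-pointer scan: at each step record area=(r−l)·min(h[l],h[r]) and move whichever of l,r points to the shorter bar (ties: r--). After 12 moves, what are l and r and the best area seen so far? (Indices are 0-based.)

l=0 r=16: min(9,8)*16=128 best=128 *, r--
l=0 r=15: min(9,20)*15=135 best=135 *, l++
l=1 r=15: min(16,20)*14=224 best=224 *, l++
l=2 r=15: min(11,20)*13=143 best=224, l++
l=3 r=15: min(20,20)*12=240 best=240 *, r--
l=3 r=14: min(20,10)*11=110 best=240, r--
l=3 r=13: min(20,6)*10=60 best=240, r--
l=3 r=12: min(20,16)*9=144 best=240, r--
l=3 r=11: min(20,3)*8=24 best=240, r--
l=3 r=10: min(20,5)*7=35 best=240, r--
l=3 r=9: min(20,15)*6=90 best=240, r--
l=3 r=8: min(20,12)*5=60 best=240, r--

l=3, r=7, best area=240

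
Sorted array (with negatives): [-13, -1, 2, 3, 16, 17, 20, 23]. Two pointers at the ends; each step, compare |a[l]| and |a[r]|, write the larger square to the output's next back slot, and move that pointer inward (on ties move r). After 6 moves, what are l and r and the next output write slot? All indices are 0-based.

l=1, r=2, next write slot=1

l=0 r=7: |-13|<=|23| out[7]=529, r--
l=0 r=6: |-13|<=|20| out[6]=400, r--
l=0 r=5: |-13|<=|17| out[5]=289, r--
l=0 r=4: |-13|<=|16| out[4]=256, r--
l=0 r=3: |-13|>|3| out[3]=169, l++
l=1 r=3: |-1|<=|3| out[2]=9, r--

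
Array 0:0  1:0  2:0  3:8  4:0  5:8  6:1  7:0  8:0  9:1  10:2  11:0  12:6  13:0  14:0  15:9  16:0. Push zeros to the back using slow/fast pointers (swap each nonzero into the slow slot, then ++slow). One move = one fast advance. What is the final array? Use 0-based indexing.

[8, 8, 1, 1, 2, 6, 9, 0, 0, 0, 0, 0, 0, 0, 0, 0, 0]

slow=0 fast=0: a[fast]=0, fast++
slow=0 fast=1: a[fast]=0, fast++
slow=0 fast=2: a[fast]=0, fast++
slow=0 fast=3: a[fast]=8≠0 swap→a[0]=8, slow++,fast++
slow=1 fast=4: a[fast]=0, fast++
slow=1 fast=5: a[fast]=8≠0 swap→a[1]=8, slow++,fast++
slow=2 fast=6: a[fast]=1≠0 swap→a[2]=1, slow++,fast++
slow=3 fast=7: a[fast]=0, fast++
slow=3 fast=8: a[fast]=0, fast++
slow=3 fast=9: a[fast]=1≠0 swap→a[3]=1, slow++,fast++
slow=4 fast=10: a[fast]=2≠0 swap→a[4]=2, slow++,fast++
slow=5 fast=11: a[fast]=0, fast++
slow=5 fast=12: a[fast]=6≠0 swap→a[5]=6, slow++,fast++
slow=6 fast=13: a[fast]=0, fast++
slow=6 fast=14: a[fast]=0, fast++
slow=6 fast=15: a[fast]=9≠0 swap→a[6]=9, slow++,fast++
slow=7 fast=16: a[fast]=0, fast++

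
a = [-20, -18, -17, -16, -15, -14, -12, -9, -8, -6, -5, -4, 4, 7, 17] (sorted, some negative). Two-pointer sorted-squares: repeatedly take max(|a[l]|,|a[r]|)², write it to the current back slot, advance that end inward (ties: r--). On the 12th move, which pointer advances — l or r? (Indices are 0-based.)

l

[0,14] |-20|>|17| out[14]=400 → l++
[1,14] |-18|>|17| out[13]=324 → l++
[2,14] |-17|<=|17| out[12]=289 → r--
[2,13] |-17|>|7| out[11]=289 → l++
[3,13] |-16|>|7| out[10]=256 → l++
[4,13] |-15|>|7| out[9]=225 → l++
[5,13] |-14|>|7| out[8]=196 → l++
[6,13] |-12|>|7| out[7]=144 → l++
[7,13] |-9|>|7| out[6]=81 → l++
[8,13] |-8|>|7| out[5]=64 → l++
[9,13] |-6|<=|7| out[4]=49 → r--
[9,12] |-6|>|4| out[3]=36 → l++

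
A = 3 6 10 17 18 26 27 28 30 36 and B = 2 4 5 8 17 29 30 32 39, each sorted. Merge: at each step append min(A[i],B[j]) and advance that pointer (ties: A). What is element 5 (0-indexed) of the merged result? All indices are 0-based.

i=0 j=0: A[i]=3>B[j]=2 take 2, j++
i=0 j=1: A[i]=3<=B[j]=4 take 3, i++
i=1 j=1: A[i]=6>B[j]=4 take 4, j++
i=1 j=2: A[i]=6>B[j]=5 take 5, j++
i=1 j=3: A[i]=6<=B[j]=8 take 6, i++
i=2 j=3: A[i]=10>B[j]=8 take 8, j++
i=2 j=4: A[i]=10<=B[j]=17 take 10, i++
i=3 j=4: A[i]=17<=B[j]=17 take 17, i++
i=4 j=4: A[i]=18>B[j]=17 take 17, j++
i=4 j=5: A[i]=18<=B[j]=29 take 18, i++
i=5 j=5: A[i]=26<=B[j]=29 take 26, i++
i=6 j=5: A[i]=27<=B[j]=29 take 27, i++
i=7 j=5: A[i]=28<=B[j]=29 take 28, i++
i=8 j=5: A[i]=30>B[j]=29 take 29, j++
i=8 j=6: A[i]=30<=B[j]=30 take 30, i++
i=9 j=6: A[i]=36>B[j]=30 take 30, j++
i=9 j=7: A[i]=36>B[j]=32 take 32, j++
i=9 j=8: A[i]=36<=B[j]=39 take 36, i++
i=10 j=8: A done, take B[j]=39, j++

merged[5] = 8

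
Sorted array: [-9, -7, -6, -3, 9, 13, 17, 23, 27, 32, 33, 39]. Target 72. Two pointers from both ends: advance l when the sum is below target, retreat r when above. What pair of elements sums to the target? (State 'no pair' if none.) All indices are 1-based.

[1,12] -9+39=30 <72 → l++
[2,12] -7+39=32 <72 → l++
[3,12] -6+39=33 <72 → l++
[4,12] -3+39=36 <72 → l++
[5,12] 9+39=48 <72 → l++
[6,12] 13+39=52 <72 → l++
[7,12] 17+39=56 <72 → l++
[8,12] 23+39=62 <72 → l++
[9,12] 27+39=66 <72 → l++
[10,12] 32+39=71 <72 → l++
[11,12] 33+39=72 → found

(33, 39)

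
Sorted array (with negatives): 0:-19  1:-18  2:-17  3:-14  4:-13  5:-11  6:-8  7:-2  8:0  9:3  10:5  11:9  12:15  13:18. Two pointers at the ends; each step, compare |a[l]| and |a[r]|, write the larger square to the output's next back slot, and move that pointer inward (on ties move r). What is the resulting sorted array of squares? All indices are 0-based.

[0,13] |-19|>|18| out[13]=361 → l++
[1,13] |-18|<=|18| out[12]=324 → r--
[1,12] |-18|>|15| out[11]=324 → l++
[2,12] |-17|>|15| out[10]=289 → l++
[3,12] |-14|<=|15| out[9]=225 → r--
[3,11] |-14|>|9| out[8]=196 → l++
[4,11] |-13|>|9| out[7]=169 → l++
[5,11] |-11|>|9| out[6]=121 → l++
[6,11] |-8|<=|9| out[5]=81 → r--
[6,10] |-8|>|5| out[4]=64 → l++
[7,10] |-2|<=|5| out[3]=25 → r--
[7,9] |-2|<=|3| out[2]=9 → r--
[7,8] |-2|>|0| out[1]=4 → l++
[8,8] |0|<=|0| out[0]=0 → r--

[0, 4, 9, 25, 64, 81, 121, 169, 196, 225, 289, 324, 324, 361]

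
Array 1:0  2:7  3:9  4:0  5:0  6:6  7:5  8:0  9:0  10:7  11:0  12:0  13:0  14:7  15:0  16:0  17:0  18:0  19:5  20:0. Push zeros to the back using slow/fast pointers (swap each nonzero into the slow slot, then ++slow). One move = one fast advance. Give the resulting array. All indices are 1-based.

[7, 9, 6, 5, 7, 7, 5, 0, 0, 0, 0, 0, 0, 0, 0, 0, 0, 0, 0, 0]

(s=1,f=1) a[fast]=0 → fast++
(s=1,f=2) a[fast]=7≠0 swap→a[1]=7 → slow++,fast++
(s=2,f=3) a[fast]=9≠0 swap→a[2]=9 → slow++,fast++
(s=3,f=4) a[fast]=0 → fast++
(s=3,f=5) a[fast]=0 → fast++
(s=3,f=6) a[fast]=6≠0 swap→a[3]=6 → slow++,fast++
(s=4,f=7) a[fast]=5≠0 swap→a[4]=5 → slow++,fast++
(s=5,f=8) a[fast]=0 → fast++
(s=5,f=9) a[fast]=0 → fast++
(s=5,f=10) a[fast]=7≠0 swap→a[5]=7 → slow++,fast++
(s=6,f=11) a[fast]=0 → fast++
(s=6,f=12) a[fast]=0 → fast++
(s=6,f=13) a[fast]=0 → fast++
(s=6,f=14) a[fast]=7≠0 swap→a[6]=7 → slow++,fast++
(s=7,f=15) a[fast]=0 → fast++
(s=7,f=16) a[fast]=0 → fast++
(s=7,f=17) a[fast]=0 → fast++
(s=7,f=18) a[fast]=0 → fast++
(s=7,f=19) a[fast]=5≠0 swap→a[7]=5 → slow++,fast++
(s=8,f=20) a[fast]=0 → fast++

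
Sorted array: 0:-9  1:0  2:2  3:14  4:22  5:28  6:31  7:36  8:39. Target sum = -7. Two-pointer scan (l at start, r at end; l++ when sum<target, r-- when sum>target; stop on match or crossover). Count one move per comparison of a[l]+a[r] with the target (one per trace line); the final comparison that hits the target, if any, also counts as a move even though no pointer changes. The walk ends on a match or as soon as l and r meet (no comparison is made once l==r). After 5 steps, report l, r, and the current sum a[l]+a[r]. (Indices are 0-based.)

l=0, r=3, sum=5

l=0 r=8: -9+39=30 >-7, r--
l=0 r=7: -9+36=27 >-7, r--
l=0 r=6: -9+31=22 >-7, r--
l=0 r=5: -9+28=19 >-7, r--
l=0 r=4: -9+22=13 >-7, r--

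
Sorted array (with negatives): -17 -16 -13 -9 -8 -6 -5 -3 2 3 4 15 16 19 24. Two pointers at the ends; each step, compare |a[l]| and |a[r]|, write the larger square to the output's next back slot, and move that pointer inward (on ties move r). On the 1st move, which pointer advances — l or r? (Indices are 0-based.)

r

[0,14] |-17|<=|24| out[14]=576 → r--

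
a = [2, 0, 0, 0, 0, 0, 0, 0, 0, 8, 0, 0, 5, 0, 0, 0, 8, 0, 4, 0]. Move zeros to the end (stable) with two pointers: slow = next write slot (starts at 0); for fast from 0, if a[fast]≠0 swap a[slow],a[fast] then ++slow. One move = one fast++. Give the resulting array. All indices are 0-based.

slow=0 fast=0: a[fast]=2≠0 swap→a[0]=2, slow++,fast++
slow=1 fast=1: a[fast]=0, fast++
slow=1 fast=2: a[fast]=0, fast++
slow=1 fast=3: a[fast]=0, fast++
slow=1 fast=4: a[fast]=0, fast++
slow=1 fast=5: a[fast]=0, fast++
slow=1 fast=6: a[fast]=0, fast++
slow=1 fast=7: a[fast]=0, fast++
slow=1 fast=8: a[fast]=0, fast++
slow=1 fast=9: a[fast]=8≠0 swap→a[1]=8, slow++,fast++
slow=2 fast=10: a[fast]=0, fast++
slow=2 fast=11: a[fast]=0, fast++
slow=2 fast=12: a[fast]=5≠0 swap→a[2]=5, slow++,fast++
slow=3 fast=13: a[fast]=0, fast++
slow=3 fast=14: a[fast]=0, fast++
slow=3 fast=15: a[fast]=0, fast++
slow=3 fast=16: a[fast]=8≠0 swap→a[3]=8, slow++,fast++
slow=4 fast=17: a[fast]=0, fast++
slow=4 fast=18: a[fast]=4≠0 swap→a[4]=4, slow++,fast++
slow=5 fast=19: a[fast]=0, fast++

[2, 8, 5, 8, 4, 0, 0, 0, 0, 0, 0, 0, 0, 0, 0, 0, 0, 0, 0, 0]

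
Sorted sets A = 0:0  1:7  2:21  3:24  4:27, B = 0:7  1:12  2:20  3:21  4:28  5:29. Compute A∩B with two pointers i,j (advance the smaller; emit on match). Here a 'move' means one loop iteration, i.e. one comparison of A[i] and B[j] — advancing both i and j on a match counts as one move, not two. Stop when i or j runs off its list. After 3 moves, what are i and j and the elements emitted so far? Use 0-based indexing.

i=2, j=2, emitted=[7]

[i=0,j=0] 0<7 → i++
[i=1,j=0] 7==7 emit → i++,j++
[i=2,j=1] 21>12 → j++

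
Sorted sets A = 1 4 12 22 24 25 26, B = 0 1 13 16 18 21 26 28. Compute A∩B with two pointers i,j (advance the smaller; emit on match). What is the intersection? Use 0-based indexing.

intersection = [1, 26]

[i=0,j=0] 1>0 → j++
[i=0,j=1] 1==1 emit → i++,j++
[i=1,j=2] 4<13 → i++
[i=2,j=2] 12<13 → i++
[i=3,j=2] 22>13 → j++
[i=3,j=3] 22>16 → j++
[i=3,j=4] 22>18 → j++
[i=3,j=5] 22>21 → j++
[i=3,j=6] 22<26 → i++
[i=4,j=6] 24<26 → i++
[i=5,j=6] 25<26 → i++
[i=6,j=6] 26==26 emit → i++,j++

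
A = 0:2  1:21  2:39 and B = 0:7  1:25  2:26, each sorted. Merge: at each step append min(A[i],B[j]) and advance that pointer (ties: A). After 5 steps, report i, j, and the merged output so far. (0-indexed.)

i=2, j=3, merged so far=[2, 7, 21, 25, 26]

i=0 j=0: A[i]=2<=B[j]=7 take 2, i++
i=1 j=0: A[i]=21>B[j]=7 take 7, j++
i=1 j=1: A[i]=21<=B[j]=25 take 21, i++
i=2 j=1: A[i]=39>B[j]=25 take 25, j++
i=2 j=2: A[i]=39>B[j]=26 take 26, j++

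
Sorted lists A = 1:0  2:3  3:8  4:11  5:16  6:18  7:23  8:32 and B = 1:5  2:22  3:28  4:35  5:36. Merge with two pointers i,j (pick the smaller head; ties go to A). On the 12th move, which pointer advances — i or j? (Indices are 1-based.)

j

[i=1,j=1] A[i]=0<=B[j]=5 take 0 → i++
[i=2,j=1] A[i]=3<=B[j]=5 take 3 → i++
[i=3,j=1] A[i]=8>B[j]=5 take 5 → j++
[i=3,j=2] A[i]=8<=B[j]=22 take 8 → i++
[i=4,j=2] A[i]=11<=B[j]=22 take 11 → i++
[i=5,j=2] A[i]=16<=B[j]=22 take 16 → i++
[i=6,j=2] A[i]=18<=B[j]=22 take 18 → i++
[i=7,j=2] A[i]=23>B[j]=22 take 22 → j++
[i=7,j=3] A[i]=23<=B[j]=28 take 23 → i++
[i=8,j=3] A[i]=32>B[j]=28 take 28 → j++
[i=8,j=4] A[i]=32<=B[j]=35 take 32 → i++
[i=9,j=4] A done, take B[j]=35 → j++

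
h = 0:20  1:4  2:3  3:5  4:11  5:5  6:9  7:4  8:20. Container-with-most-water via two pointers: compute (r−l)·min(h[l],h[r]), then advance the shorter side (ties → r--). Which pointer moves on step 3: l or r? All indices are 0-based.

l=0 r=8: min(20,20)*8=160 best=160 *, r--
l=0 r=7: min(20,4)*7=28 best=160, r--
l=0 r=6: min(20,9)*6=54 best=160, r--

r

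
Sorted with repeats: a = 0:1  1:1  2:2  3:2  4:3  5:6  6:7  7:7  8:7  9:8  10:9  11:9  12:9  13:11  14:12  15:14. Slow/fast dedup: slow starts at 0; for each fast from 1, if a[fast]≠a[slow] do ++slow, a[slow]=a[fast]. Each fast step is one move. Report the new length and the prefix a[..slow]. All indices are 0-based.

length 10; prefix = [1, 2, 3, 6, 7, 8, 9, 11, 12, 14]

(s=0,f=1) a[fast]=1=a[slow] dup → fast++
(s=0,f=2) a[fast]=2≠a[slow]=1 write a[1]=2 → slow++,fast++
(s=1,f=3) a[fast]=2=a[slow] dup → fast++
(s=1,f=4) a[fast]=3≠a[slow]=2 write a[2]=3 → slow++,fast++
(s=2,f=5) a[fast]=6≠a[slow]=3 write a[3]=6 → slow++,fast++
(s=3,f=6) a[fast]=7≠a[slow]=6 write a[4]=7 → slow++,fast++
(s=4,f=7) a[fast]=7=a[slow] dup → fast++
(s=4,f=8) a[fast]=7=a[slow] dup → fast++
(s=4,f=9) a[fast]=8≠a[slow]=7 write a[5]=8 → slow++,fast++
(s=5,f=10) a[fast]=9≠a[slow]=8 write a[6]=9 → slow++,fast++
(s=6,f=11) a[fast]=9=a[slow] dup → fast++
(s=6,f=12) a[fast]=9=a[slow] dup → fast++
(s=6,f=13) a[fast]=11≠a[slow]=9 write a[7]=11 → slow++,fast++
(s=7,f=14) a[fast]=12≠a[slow]=11 write a[8]=12 → slow++,fast++
(s=8,f=15) a[fast]=14≠a[slow]=12 write a[9]=14 → slow++,fast++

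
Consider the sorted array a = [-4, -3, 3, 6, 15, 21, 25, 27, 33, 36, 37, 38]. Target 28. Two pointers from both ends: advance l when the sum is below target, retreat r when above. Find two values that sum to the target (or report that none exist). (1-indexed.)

l=1 r=12: -4+38=34 >28, r--
l=1 r=11: -4+37=33 >28, r--
l=1 r=10: -4+36=32 >28, r--
l=1 r=9: -4+33=29 >28, r--
l=1 r=8: -4+27=23 <28, l++
l=2 r=8: -3+27=24 <28, l++
l=3 r=8: 3+27=30 >28, r--
l=3 r=7: 3+25=28, found

(3, 25)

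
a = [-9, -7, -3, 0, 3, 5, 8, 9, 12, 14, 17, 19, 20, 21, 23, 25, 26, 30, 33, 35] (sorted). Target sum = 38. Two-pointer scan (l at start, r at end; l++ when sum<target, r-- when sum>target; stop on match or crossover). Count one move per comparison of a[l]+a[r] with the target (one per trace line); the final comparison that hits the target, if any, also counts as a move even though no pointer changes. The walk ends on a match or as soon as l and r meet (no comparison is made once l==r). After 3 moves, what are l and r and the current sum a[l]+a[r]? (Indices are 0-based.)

l=0 r=19: -9+35=26 <38, l++
l=1 r=19: -7+35=28 <38, l++
l=2 r=19: -3+35=32 <38, l++

l=3, r=19, sum=35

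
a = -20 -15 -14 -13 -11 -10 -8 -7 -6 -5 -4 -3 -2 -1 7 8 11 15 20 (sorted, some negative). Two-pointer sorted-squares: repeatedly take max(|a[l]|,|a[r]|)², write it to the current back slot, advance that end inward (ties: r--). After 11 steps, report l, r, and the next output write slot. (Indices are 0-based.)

l=7, r=14, next write slot=7

l=0 r=18: |-20|<=|20| out[18]=400, r--
l=0 r=17: |-20|>|15| out[17]=400, l++
l=1 r=17: |-15|<=|15| out[16]=225, r--
l=1 r=16: |-15|>|11| out[15]=225, l++
l=2 r=16: |-14|>|11| out[14]=196, l++
l=3 r=16: |-13|>|11| out[13]=169, l++
l=4 r=16: |-11|<=|11| out[12]=121, r--
l=4 r=15: |-11|>|8| out[11]=121, l++
l=5 r=15: |-10|>|8| out[10]=100, l++
l=6 r=15: |-8|<=|8| out[9]=64, r--
l=6 r=14: |-8|>|7| out[8]=64, l++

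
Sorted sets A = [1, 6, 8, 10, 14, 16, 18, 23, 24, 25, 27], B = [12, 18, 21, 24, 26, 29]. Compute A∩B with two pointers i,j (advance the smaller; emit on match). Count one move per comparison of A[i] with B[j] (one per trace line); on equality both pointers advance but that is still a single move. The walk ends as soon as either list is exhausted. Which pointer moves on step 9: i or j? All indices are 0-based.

[i=0,j=0] 1<12 → i++
[i=1,j=0] 6<12 → i++
[i=2,j=0] 8<12 → i++
[i=3,j=0] 10<12 → i++
[i=4,j=0] 14>12 → j++
[i=4,j=1] 14<18 → i++
[i=5,j=1] 16<18 → i++
[i=6,j=1] 18==18 emit → i++,j++
[i=7,j=2] 23>21 → j++

j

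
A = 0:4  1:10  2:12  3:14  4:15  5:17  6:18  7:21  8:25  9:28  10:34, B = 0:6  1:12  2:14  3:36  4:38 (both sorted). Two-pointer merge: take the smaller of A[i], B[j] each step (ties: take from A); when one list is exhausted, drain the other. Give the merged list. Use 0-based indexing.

[i=0,j=0] A[i]=4<=B[j]=6 take 4 → i++
[i=1,j=0] A[i]=10>B[j]=6 take 6 → j++
[i=1,j=1] A[i]=10<=B[j]=12 take 10 → i++
[i=2,j=1] A[i]=12<=B[j]=12 take 12 → i++
[i=3,j=1] A[i]=14>B[j]=12 take 12 → j++
[i=3,j=2] A[i]=14<=B[j]=14 take 14 → i++
[i=4,j=2] A[i]=15>B[j]=14 take 14 → j++
[i=4,j=3] A[i]=15<=B[j]=36 take 15 → i++
[i=5,j=3] A[i]=17<=B[j]=36 take 17 → i++
[i=6,j=3] A[i]=18<=B[j]=36 take 18 → i++
[i=7,j=3] A[i]=21<=B[j]=36 take 21 → i++
[i=8,j=3] A[i]=25<=B[j]=36 take 25 → i++
[i=9,j=3] A[i]=28<=B[j]=36 take 28 → i++
[i=10,j=3] A[i]=34<=B[j]=36 take 34 → i++
[i=11,j=3] A done, take B[j]=36 → j++
[i=11,j=4] A done, take B[j]=38 → j++

[4, 6, 10, 12, 12, 14, 14, 15, 17, 18, 21, 25, 28, 34, 36, 38]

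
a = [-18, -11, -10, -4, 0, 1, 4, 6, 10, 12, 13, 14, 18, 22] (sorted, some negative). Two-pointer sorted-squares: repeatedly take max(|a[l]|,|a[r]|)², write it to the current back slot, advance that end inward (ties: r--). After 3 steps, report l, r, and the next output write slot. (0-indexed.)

l=1, r=11, next write slot=10

l=0 r=13: |-18|<=|22| out[13]=484, r--
l=0 r=12: |-18|<=|18| out[12]=324, r--
l=0 r=11: |-18|>|14| out[11]=324, l++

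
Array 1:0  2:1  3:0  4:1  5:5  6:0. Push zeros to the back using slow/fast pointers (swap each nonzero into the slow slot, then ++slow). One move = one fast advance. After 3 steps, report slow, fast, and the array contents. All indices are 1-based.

slow=2, fast=4, a=[1, 0, 0, 1, 5, 0]

(s=1,f=1) a[fast]=0 → fast++
(s=1,f=2) a[fast]=1≠0 swap→a[1]=1 → slow++,fast++
(s=2,f=3) a[fast]=0 → fast++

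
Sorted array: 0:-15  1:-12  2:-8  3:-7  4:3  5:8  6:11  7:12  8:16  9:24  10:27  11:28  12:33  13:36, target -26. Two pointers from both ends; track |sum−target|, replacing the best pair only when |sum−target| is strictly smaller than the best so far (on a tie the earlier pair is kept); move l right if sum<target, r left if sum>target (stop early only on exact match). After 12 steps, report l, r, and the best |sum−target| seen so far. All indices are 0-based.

l=0, r=1, best |Δ|=3

[0,13] -15+36=21 d=47 * → r--
[0,12] -15+33=18 d=44 * → r--
[0,11] -15+28=13 d=39 * → r--
[0,10] -15+27=12 d=38 * → r--
[0,9] -15+24=9 d=35 * → r--
[0,8] -15+16=1 d=27 * → r--
[0,7] -15+12=-3 d=23 * → r--
[0,6] -15+11=-4 d=22 * → r--
[0,5] -15+8=-7 d=19 * → r--
[0,4] -15+3=-12 d=14 * → r--
[0,3] -15+-7=-22 d=4 * → r--
[0,2] -15+-8=-23 d=3 * → r--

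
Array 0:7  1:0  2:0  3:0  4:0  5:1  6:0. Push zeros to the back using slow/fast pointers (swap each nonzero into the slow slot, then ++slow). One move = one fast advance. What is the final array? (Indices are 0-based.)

[7, 1, 0, 0, 0, 0, 0]

slow=0 fast=0: a[fast]=7≠0 swap→a[0]=7, slow++,fast++
slow=1 fast=1: a[fast]=0, fast++
slow=1 fast=2: a[fast]=0, fast++
slow=1 fast=3: a[fast]=0, fast++
slow=1 fast=4: a[fast]=0, fast++
slow=1 fast=5: a[fast]=1≠0 swap→a[1]=1, slow++,fast++
slow=2 fast=6: a[fast]=0, fast++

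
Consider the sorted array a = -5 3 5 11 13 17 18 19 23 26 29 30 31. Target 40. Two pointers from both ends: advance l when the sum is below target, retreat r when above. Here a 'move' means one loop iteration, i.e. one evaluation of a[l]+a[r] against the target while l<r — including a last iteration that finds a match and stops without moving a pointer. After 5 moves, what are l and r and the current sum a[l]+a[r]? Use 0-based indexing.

[0,12] -5+31=26 <40 → l++
[1,12] 3+31=34 <40 → l++
[2,12] 5+31=36 <40 → l++
[3,12] 11+31=42 >40 → r--
[3,11] 11+30=41 >40 → r--

l=3, r=10, sum=40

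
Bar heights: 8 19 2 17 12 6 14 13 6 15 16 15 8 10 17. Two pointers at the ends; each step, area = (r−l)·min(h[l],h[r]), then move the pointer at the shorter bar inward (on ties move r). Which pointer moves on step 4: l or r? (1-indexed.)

[1,15] min(8,17)*14=112 best=112 * → l++
[2,15] min(19,17)*13=221 best=221 * → r--
[2,14] min(19,10)*12=120 best=221 → r--
[2,13] min(19,8)*11=88 best=221 → r--

r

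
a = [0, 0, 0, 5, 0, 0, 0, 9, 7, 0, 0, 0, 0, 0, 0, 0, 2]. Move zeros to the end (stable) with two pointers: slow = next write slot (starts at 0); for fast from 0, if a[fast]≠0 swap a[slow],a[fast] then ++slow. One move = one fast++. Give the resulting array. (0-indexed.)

[5, 9, 7, 2, 0, 0, 0, 0, 0, 0, 0, 0, 0, 0, 0, 0, 0]

(s=0,f=0) a[fast]=0 → fast++
(s=0,f=1) a[fast]=0 → fast++
(s=0,f=2) a[fast]=0 → fast++
(s=0,f=3) a[fast]=5≠0 swap→a[0]=5 → slow++,fast++
(s=1,f=4) a[fast]=0 → fast++
(s=1,f=5) a[fast]=0 → fast++
(s=1,f=6) a[fast]=0 → fast++
(s=1,f=7) a[fast]=9≠0 swap→a[1]=9 → slow++,fast++
(s=2,f=8) a[fast]=7≠0 swap→a[2]=7 → slow++,fast++
(s=3,f=9) a[fast]=0 → fast++
(s=3,f=10) a[fast]=0 → fast++
(s=3,f=11) a[fast]=0 → fast++
(s=3,f=12) a[fast]=0 → fast++
(s=3,f=13) a[fast]=0 → fast++
(s=3,f=14) a[fast]=0 → fast++
(s=3,f=15) a[fast]=0 → fast++
(s=3,f=16) a[fast]=2≠0 swap→a[3]=2 → slow++,fast++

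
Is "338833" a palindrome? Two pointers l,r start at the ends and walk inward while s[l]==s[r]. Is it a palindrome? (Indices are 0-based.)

l=0 r=5: '3'=='3', l++,r--
l=1 r=4: '3'=='3', l++,r--
l=2 r=3: '8'=='8', l++,r--

palindrome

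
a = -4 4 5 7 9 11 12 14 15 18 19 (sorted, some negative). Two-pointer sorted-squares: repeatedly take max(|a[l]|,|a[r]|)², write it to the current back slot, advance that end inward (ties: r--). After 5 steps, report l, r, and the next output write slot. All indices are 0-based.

l=0, r=5, next write slot=5

[0,10] |-4|<=|19| out[10]=361 → r--
[0,9] |-4|<=|18| out[9]=324 → r--
[0,8] |-4|<=|15| out[8]=225 → r--
[0,7] |-4|<=|14| out[7]=196 → r--
[0,6] |-4|<=|12| out[6]=144 → r--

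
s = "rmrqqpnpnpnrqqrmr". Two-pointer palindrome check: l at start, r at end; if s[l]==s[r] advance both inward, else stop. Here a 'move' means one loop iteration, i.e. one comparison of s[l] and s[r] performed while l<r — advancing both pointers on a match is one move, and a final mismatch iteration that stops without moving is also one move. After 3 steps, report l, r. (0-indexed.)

l=0 r=16: 'r'=='r', l++,r--
l=1 r=15: 'm'=='m', l++,r--
l=2 r=14: 'r'=='r', l++,r--

l=3, r=13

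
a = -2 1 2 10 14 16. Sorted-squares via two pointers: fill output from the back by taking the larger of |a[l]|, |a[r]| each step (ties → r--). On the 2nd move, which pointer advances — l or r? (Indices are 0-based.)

r

[0,5] |-2|<=|16| out[5]=256 → r--
[0,4] |-2|<=|14| out[4]=196 → r--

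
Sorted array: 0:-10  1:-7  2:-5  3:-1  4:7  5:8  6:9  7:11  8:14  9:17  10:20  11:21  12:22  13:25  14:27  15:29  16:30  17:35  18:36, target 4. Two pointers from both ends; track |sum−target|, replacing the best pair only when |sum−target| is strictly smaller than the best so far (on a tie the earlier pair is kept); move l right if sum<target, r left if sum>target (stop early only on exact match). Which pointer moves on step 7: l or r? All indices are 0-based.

[0,18] -10+36=26 d=22 * → r--
[0,17] -10+35=25 d=21 * → r--
[0,16] -10+30=20 d=16 * → r--
[0,15] -10+29=19 d=15 * → r--
[0,14] -10+27=17 d=13 * → r--
[0,13] -10+25=15 d=11 * → r--
[0,12] -10+22=12 d=8 * → r--

r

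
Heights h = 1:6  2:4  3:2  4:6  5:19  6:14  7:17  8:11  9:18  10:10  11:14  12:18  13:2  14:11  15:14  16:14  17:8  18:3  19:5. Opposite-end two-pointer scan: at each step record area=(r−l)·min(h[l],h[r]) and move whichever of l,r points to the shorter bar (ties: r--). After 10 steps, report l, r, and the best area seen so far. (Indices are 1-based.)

l=1 r=19: min(6,5)*18=90 best=90 *, r--
l=1 r=18: min(6,3)*17=51 best=90, r--
l=1 r=17: min(6,8)*16=96 best=96 *, l++
l=2 r=17: min(4,8)*15=60 best=96, l++
l=3 r=17: min(2,8)*14=28 best=96, l++
l=4 r=17: min(6,8)*13=78 best=96, l++
l=5 r=17: min(19,8)*12=96 best=96, r--
l=5 r=16: min(19,14)*11=154 best=154 *, r--
l=5 r=15: min(19,14)*10=140 best=154, r--
l=5 r=14: min(19,11)*9=99 best=154, r--

l=5, r=13, best area=154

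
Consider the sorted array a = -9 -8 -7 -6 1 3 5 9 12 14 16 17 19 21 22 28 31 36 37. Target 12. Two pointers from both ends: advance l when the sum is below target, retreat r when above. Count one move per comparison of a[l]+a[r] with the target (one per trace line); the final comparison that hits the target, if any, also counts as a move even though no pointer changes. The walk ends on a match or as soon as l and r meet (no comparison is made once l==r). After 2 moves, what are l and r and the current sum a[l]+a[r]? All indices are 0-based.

l=0 r=18: -9+37=28 >12, r--
l=0 r=17: -9+36=27 >12, r--

l=0, r=16, sum=22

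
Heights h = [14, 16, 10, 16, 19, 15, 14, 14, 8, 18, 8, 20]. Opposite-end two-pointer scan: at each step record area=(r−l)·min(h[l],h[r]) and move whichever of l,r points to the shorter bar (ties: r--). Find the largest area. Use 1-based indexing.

max area = 160

[1,12] min(14,20)*11=154 best=154 * → l++
[2,12] min(16,20)*10=160 best=160 * → l++
[3,12] min(10,20)*9=90 best=160 → l++
[4,12] min(16,20)*8=128 best=160 → l++
[5,12] min(19,20)*7=133 best=160 → l++
[6,12] min(15,20)*6=90 best=160 → l++
[7,12] min(14,20)*5=70 best=160 → l++
[8,12] min(14,20)*4=56 best=160 → l++
[9,12] min(8,20)*3=24 best=160 → l++
[10,12] min(18,20)*2=36 best=160 → l++
[11,12] min(8,20)*1=8 best=160 → l++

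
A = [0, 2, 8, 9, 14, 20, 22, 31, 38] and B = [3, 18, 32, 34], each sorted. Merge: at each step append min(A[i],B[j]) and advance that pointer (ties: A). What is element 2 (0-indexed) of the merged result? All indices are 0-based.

i=0 j=0: A[i]=0<=B[j]=3 take 0, i++
i=1 j=0: A[i]=2<=B[j]=3 take 2, i++
i=2 j=0: A[i]=8>B[j]=3 take 3, j++
i=2 j=1: A[i]=8<=B[j]=18 take 8, i++
i=3 j=1: A[i]=9<=B[j]=18 take 9, i++
i=4 j=1: A[i]=14<=B[j]=18 take 14, i++
i=5 j=1: A[i]=20>B[j]=18 take 18, j++
i=5 j=2: A[i]=20<=B[j]=32 take 20, i++
i=6 j=2: A[i]=22<=B[j]=32 take 22, i++
i=7 j=2: A[i]=31<=B[j]=32 take 31, i++
i=8 j=2: A[i]=38>B[j]=32 take 32, j++
i=8 j=3: A[i]=38>B[j]=34 take 34, j++
i=8 j=4: B done, take A[i]=38, i++

merged[2] = 3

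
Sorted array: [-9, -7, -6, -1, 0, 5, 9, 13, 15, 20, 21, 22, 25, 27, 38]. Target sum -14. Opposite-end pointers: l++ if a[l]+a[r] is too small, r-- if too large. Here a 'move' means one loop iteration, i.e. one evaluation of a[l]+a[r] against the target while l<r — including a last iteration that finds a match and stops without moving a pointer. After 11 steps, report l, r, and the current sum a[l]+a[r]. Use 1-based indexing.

l=1 r=15: -9+38=29 >-14, r--
l=1 r=14: -9+27=18 >-14, r--
l=1 r=13: -9+25=16 >-14, r--
l=1 r=12: -9+22=13 >-14, r--
l=1 r=11: -9+21=12 >-14, r--
l=1 r=10: -9+20=11 >-14, r--
l=1 r=9: -9+15=6 >-14, r--
l=1 r=8: -9+13=4 >-14, r--
l=1 r=7: -9+9=0 >-14, r--
l=1 r=6: -9+5=-4 >-14, r--
l=1 r=5: -9+0=-9 >-14, r--

l=1, r=4, sum=-10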